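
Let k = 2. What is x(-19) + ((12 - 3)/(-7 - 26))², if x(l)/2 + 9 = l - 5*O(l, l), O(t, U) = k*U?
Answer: 39213/121 ≈ 324.07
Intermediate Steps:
O(t, U) = 2*U
x(l) = -18 - 18*l (x(l) = -18 + 2*(l - 10*l) = -18 + 2*(-9*l) = -18 - 18*l)
x(-19) + ((12 - 3)/(-7 - 26))² = (-18 - 18*(-19)) + ((12 - 3)/(-7 - 26))² = (-18 + 342) + (9/(-33))² = 324 + (9*(-1/33))² = 324 + (-3/11)² = 324 + 9/121 = 39213/121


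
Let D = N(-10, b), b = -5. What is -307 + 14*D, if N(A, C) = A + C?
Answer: -517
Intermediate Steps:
D = -15 (D = -10 - 5 = -15)
-307 + 14*D = -307 + 14*(-15) = -307 - 210 = -517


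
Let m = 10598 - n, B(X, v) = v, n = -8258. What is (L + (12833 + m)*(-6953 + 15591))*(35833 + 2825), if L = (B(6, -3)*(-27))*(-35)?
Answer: 10581728585526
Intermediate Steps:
L = -2835 (L = -3*(-27)*(-35) = 81*(-35) = -2835)
m = 18856 (m = 10598 - 1*(-8258) = 10598 + 8258 = 18856)
(L + (12833 + m)*(-6953 + 15591))*(35833 + 2825) = (-2835 + (12833 + 18856)*(-6953 + 15591))*(35833 + 2825) = (-2835 + 31689*8638)*38658 = (-2835 + 273729582)*38658 = 273726747*38658 = 10581728585526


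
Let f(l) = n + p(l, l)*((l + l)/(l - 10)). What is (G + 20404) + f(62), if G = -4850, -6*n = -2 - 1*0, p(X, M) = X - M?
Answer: 46663/3 ≈ 15554.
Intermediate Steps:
n = ⅓ (n = -(-2 - 1*0)/6 = -(-2 + 0)/6 = -⅙*(-2) = ⅓ ≈ 0.33333)
f(l) = ⅓ (f(l) = ⅓ + (l - l)*((l + l)/(l - 10)) = ⅓ + 0*((2*l)/(-10 + l)) = ⅓ + 0*(2*l/(-10 + l)) = ⅓ + 0 = ⅓)
(G + 20404) + f(62) = (-4850 + 20404) + ⅓ = 15554 + ⅓ = 46663/3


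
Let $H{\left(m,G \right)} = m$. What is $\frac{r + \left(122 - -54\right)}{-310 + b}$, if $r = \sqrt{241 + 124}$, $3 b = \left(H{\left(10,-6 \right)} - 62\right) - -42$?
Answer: $- \frac{132}{235} - \frac{3 \sqrt{365}}{940} \approx -0.62267$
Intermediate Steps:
$b = - \frac{10}{3}$ ($b = \frac{\left(10 - 62\right) - -42}{3} = \frac{-52 + 42}{3} = \frac{1}{3} \left(-10\right) = - \frac{10}{3} \approx -3.3333$)
$r = \sqrt{365} \approx 19.105$
$\frac{r + \left(122 - -54\right)}{-310 + b} = \frac{\sqrt{365} + \left(122 - -54\right)}{-310 - \frac{10}{3}} = \frac{\sqrt{365} + \left(122 + 54\right)}{- \frac{940}{3}} = \left(\sqrt{365} + 176\right) \left(- \frac{3}{940}\right) = \left(176 + \sqrt{365}\right) \left(- \frac{3}{940}\right) = - \frac{132}{235} - \frac{3 \sqrt{365}}{940}$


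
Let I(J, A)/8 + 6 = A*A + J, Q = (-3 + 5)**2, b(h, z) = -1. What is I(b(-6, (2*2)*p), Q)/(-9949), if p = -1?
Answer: -72/9949 ≈ -0.0072369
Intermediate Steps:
Q = 4 (Q = 2**2 = 4)
I(J, A) = -48 + 8*J + 8*A**2 (I(J, A) = -48 + 8*(A*A + J) = -48 + 8*(A**2 + J) = -48 + 8*(J + A**2) = -48 + (8*J + 8*A**2) = -48 + 8*J + 8*A**2)
I(b(-6, (2*2)*p), Q)/(-9949) = (-48 + 8*(-1) + 8*4**2)/(-9949) = (-48 - 8 + 8*16)*(-1/9949) = (-48 - 8 + 128)*(-1/9949) = 72*(-1/9949) = -72/9949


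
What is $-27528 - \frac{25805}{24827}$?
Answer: $- \frac{683463461}{24827} \approx -27529.0$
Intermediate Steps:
$-27528 - \frac{25805}{24827} = - \frac{683463461}{24827}$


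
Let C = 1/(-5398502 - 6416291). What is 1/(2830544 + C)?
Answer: 11814793/33442291437391 ≈ 3.5329e-7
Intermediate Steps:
C = -1/11814793 (C = 1/(-11814793) = -1/11814793 ≈ -8.4640e-8)
1/(2830544 + C) = 1/(2830544 - 1/11814793) = 1/(33442291437391/11814793) = 11814793/33442291437391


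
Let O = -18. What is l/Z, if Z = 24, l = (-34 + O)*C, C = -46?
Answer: 299/3 ≈ 99.667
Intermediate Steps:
l = 2392 (l = (-34 - 18)*(-46) = -52*(-46) = 2392)
l/Z = 2392/24 = 2392*(1/24) = 299/3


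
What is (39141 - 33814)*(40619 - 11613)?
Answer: 154514962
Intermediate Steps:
(39141 - 33814)*(40619 - 11613) = 5327*29006 = 154514962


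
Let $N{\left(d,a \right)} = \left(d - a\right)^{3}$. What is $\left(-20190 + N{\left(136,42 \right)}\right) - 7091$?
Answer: $803303$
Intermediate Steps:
$\left(-20190 + N{\left(136,42 \right)}\right) - 7091 = \left(-20190 - \left(42 - 136\right)^{3}\right) - 7091 = \left(-20190 - \left(-94\right)^{3}\right) - 7091 = \left(-20190 - -830584\right) - 7091 = \left(-20190 + 830584\right) - 7091 = 810394 - 7091 = 803303$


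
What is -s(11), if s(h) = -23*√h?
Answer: 23*√11 ≈ 76.282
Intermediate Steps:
-s(11) = -(-23)*√11 = 23*√11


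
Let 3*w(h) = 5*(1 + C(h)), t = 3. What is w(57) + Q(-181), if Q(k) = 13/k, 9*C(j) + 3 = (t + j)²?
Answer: 1087693/1629 ≈ 667.71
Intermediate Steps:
C(j) = -⅓ + (3 + j)²/9
w(h) = 10/9 + 5*(3 + h)²/27 (w(h) = (5*(1 + (-⅓ + (3 + h)²/9)))/3 = (5*(⅔ + (3 + h)²/9))/3 = (10/3 + 5*(3 + h)²/9)/3 = 10/9 + 5*(3 + h)²/27)
w(57) + Q(-181) = (10/9 + 5*(3 + 57)²/27) + 13/(-181) = (10/9 + (5/27)*60²) + 13*(-1/181) = (10/9 + (5/27)*3600) - 13/181 = (10/9 + 2000/3) - 13/181 = 6010/9 - 13/181 = 1087693/1629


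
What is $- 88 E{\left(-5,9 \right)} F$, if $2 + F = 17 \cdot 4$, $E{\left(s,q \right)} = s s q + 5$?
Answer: $-1335840$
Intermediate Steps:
$E{\left(s,q \right)} = 5 + q s^{2}$ ($E{\left(s,q \right)} = s^{2} q + 5 = q s^{2} + 5 = 5 + q s^{2}$)
$F = 66$ ($F = -2 + 17 \cdot 4 = -2 + 68 = 66$)
$- 88 E{\left(-5,9 \right)} F = - 88 \left(5 + 9 \left(-5\right)^{2}\right) 66 = - 88 \left(5 + 9 \cdot 25\right) 66 = - 88 \left(5 + 225\right) 66 = \left(-88\right) 230 \cdot 66 = \left(-20240\right) 66 = -1335840$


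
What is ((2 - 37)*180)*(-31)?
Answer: 195300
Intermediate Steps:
((2 - 37)*180)*(-31) = -35*180*(-31) = -6300*(-31) = 195300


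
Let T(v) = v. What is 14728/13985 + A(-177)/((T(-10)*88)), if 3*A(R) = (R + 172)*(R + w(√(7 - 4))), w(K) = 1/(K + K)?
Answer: 1767013/2461360 + √3/3168 ≈ 0.71845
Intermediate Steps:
w(K) = 1/(2*K)
A(R) = (172 + R)*(R + √3/6)/3 (A(R) = ((R + 172)*(R + 1/(2*(√(7 - 4)))))/3 = ((172 + R)*(R + 1/(2*(√3))))/3 = ((172 + R)*(R + (√3/3)/2))/3 = ((172 + R)*(R + √3/6))/3 = (172 + R)*(R + √3/6)/3)
14728/13985 + A(-177)/((T(-10)*88)) = 14728/13985 + ((⅓)*(-177)² + 86*√3/9 + (172/3)*(-177) + (1/18)*(-177)*√3)/((-10*88)) = 14728*(1/13985) + ((⅓)*31329 + 86*√3/9 - 10148 - 59*√3/6)/(-880) = 14728/13985 + (10443 + 86*√3/9 - 10148 - 59*√3/6)*(-1/880) = 14728/13985 + (295 - 5*√3/18)*(-1/880) = 14728/13985 + (-59/176 + √3/3168) = 1767013/2461360 + √3/3168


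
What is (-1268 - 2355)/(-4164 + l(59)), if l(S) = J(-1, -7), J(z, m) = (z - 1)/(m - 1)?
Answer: 14492/16655 ≈ 0.87013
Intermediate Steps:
J(z, m) = (-1 + z)/(-1 + m)
l(S) = ¼ (l(S) = (-1 - 1)/(-1 - 7) = -2/(-8) = -⅛*(-2) = ¼)
(-1268 - 2355)/(-4164 + l(59)) = (-1268 - 2355)/(-4164 + ¼) = -3623/(-16655/4) = -3623*(-4/16655) = 14492/16655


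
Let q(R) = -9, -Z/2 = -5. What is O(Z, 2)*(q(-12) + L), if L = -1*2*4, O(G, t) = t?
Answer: -34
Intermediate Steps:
Z = 10 (Z = -2*(-5) = 10)
L = -8 (L = -2*4 = -8)
O(Z, 2)*(q(-12) + L) = 2*(-9 - 8) = 2*(-17) = -34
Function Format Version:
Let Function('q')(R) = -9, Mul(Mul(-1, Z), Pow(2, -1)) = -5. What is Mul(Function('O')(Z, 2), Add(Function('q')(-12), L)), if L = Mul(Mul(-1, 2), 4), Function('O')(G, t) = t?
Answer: -34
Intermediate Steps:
Z = 10 (Z = Mul(-2, -5) = 10)
L = -8 (L = Mul(-2, 4) = -8)
Mul(Function('O')(Z, 2), Add(Function('q')(-12), L)) = Mul(2, Add(-9, -8)) = Mul(2, -17) = -34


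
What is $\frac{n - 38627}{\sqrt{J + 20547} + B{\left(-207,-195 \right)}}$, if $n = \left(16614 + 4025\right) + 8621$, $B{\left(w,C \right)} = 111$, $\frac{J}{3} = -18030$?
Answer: $- \frac{346579}{15288} + \frac{9367 i \sqrt{3727}}{15288} \approx -22.67 + 37.405 i$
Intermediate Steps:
$J = -54090$ ($J = 3 \left(-18030\right) = -54090$)
$n = 29260$ ($n = 20639 + 8621 = 29260$)
$\frac{n - 38627}{\sqrt{J + 20547} + B{\left(-207,-195 \right)}} = \frac{29260 - 38627}{\sqrt{-54090 + 20547} + 111} = - \frac{9367}{\sqrt{-33543} + 111} = - \frac{9367}{3 i \sqrt{3727} + 111} = - \frac{9367}{111 + 3 i \sqrt{3727}}$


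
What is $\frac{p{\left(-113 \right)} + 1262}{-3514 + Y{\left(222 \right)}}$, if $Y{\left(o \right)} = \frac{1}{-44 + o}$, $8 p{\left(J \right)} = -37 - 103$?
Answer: $- \frac{221521}{625491} \approx -0.35416$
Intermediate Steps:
$p{\left(J \right)} = - \frac{35}{2}$ ($p{\left(J \right)} = \frac{-37 - 103}{8} = \frac{1}{8} \left(-140\right) = - \frac{35}{2}$)
$\frac{p{\left(-113 \right)} + 1262}{-3514 + Y{\left(222 \right)}} = \frac{- \frac{35}{2} + 1262}{-3514 + \frac{1}{-44 + 222}} = \frac{2489}{2 \left(-3514 + \frac{1}{178}\right)} = \frac{2489}{2 \left(- \frac{625491}{178}\right)} = \frac{2489}{2} \left(- \frac{178}{625491}\right) = - \frac{221521}{625491}$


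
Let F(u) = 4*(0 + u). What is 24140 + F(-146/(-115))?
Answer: 2776684/115 ≈ 24145.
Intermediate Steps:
F(u) = 4*u
24140 + F(-146/(-115)) = 24140 + 4*(-146/(-115)) = 24140 + 4*(-146*(-1/115)) = 24140 + 4*(146/115) = 24140 + 584/115 = 2776684/115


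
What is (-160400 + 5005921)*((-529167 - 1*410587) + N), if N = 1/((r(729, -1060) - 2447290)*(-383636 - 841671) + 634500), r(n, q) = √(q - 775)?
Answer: -8189276655856570379688539537460624916/1798418990905039836319563 + 5937250799947*I*√1835/8992094954525199181597815 ≈ -4.5536e+12 + 2.8284e-11*I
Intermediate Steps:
r(n, q) = √(-775 + q)
N = 1/(2998682202530 - 1225307*I*√1835) (N = 1/((√(-775 - 1060) - 2447290)*(-383636 - 841671) + 634500) = 1/((√(-1835) - 2447290)*(-1225307) + 634500) = 1/((I*√1835 - 2447290)*(-1225307) + 634500) = 1/((-2447290 + I*√1835)*(-1225307) + 634500) = 1/((2998681568030 - 1225307*I*√1835) + 634500) = 1/(2998682202530 - 1225307*I*√1835) ≈ 3.3348e-13 + 6.0e-18*I)
(-160400 + 5005921)*((-529167 - 1*410587) + N) = (-160400 + 5005921)*((-529167 - 1*410587) + (599736440506/1798418990905039836319563 + 1225307*I*√1835/8992094954525199181597815)) = 4845521*((-529167 - 410587) + (599736440506/1798418990905039836319563 + 1225307*I*√1835/8992094954525199181597815)) = 4845521*(-939754 + (599736440506/1798418990905039836319563 + 1225307*I*√1835/8992094954525199181597815)) = 4845521*(-1690071440378974805740918166996/1798418990905039836319563 + 1225307*I*√1835/8992094954525199181597815) = -8189276655856570379688539537460624916/1798418990905039836319563 + 5937250799947*I*√1835/8992094954525199181597815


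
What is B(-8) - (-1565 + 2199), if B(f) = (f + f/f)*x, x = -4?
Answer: -606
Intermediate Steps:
B(f) = -4 - 4*f (B(f) = (f + f/f)*(-4) = (f + 1)*(-4) = (1 + f)*(-4) = -4 - 4*f)
B(-8) - (-1565 + 2199) = (-4 - 4*(-8)) - (-1565 + 2199) = (-4 + 32) - 1*634 = 28 - 634 = -606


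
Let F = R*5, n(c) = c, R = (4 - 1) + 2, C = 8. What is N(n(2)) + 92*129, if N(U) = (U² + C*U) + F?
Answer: 11913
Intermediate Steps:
R = 5 (R = 3 + 2 = 5)
F = 25 (F = 5*5 = 25)
N(U) = 25 + U² + 8*U (N(U) = (U² + 8*U) + 25 = 25 + U² + 8*U)
N(n(2)) + 92*129 = (25 + 2² + 8*2) + 92*129 = (25 + 4 + 16) + 11868 = 45 + 11868 = 11913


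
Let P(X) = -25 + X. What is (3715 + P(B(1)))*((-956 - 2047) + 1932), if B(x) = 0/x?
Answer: -3951990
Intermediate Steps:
B(x) = 0
(3715 + P(B(1)))*((-956 - 2047) + 1932) = (3715 + (-25 + 0))*((-956 - 2047) + 1932) = (3715 - 25)*(-3003 + 1932) = 3690*(-1071) = -3951990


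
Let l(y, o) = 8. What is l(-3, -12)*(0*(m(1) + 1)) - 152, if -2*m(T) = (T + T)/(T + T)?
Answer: -152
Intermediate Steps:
m(T) = -½ (m(T) = -(T + T)/(2*(T + T)) = -2*T/(2*(2*T)) = -2*T*1/(2*T)/2 = -½*1 = -½)
l(-3, -12)*(0*(m(1) + 1)) - 152 = 8*(0*(-½ + 1)) - 152 = 8*(0*(½)) - 152 = 8*0 - 152 = 0 - 152 = -152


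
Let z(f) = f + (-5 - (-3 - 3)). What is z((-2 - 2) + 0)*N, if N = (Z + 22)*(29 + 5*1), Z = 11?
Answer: -3366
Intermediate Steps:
N = 1122 (N = (11 + 22)*(29 + 5*1) = 33*(29 + 5) = 33*34 = 1122)
z(f) = 1 + f (z(f) = f + (-5 - 1*(-6)) = f + (-5 + 6) = f + 1 = 1 + f)
z((-2 - 2) + 0)*N = (1 + ((-2 - 2) + 0))*1122 = (1 + (-4 + 0))*1122 = (1 - 4)*1122 = -3*1122 = -3366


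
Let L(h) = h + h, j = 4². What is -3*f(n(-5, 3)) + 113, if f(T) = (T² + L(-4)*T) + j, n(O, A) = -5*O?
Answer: -1210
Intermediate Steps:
j = 16
L(h) = 2*h
f(T) = 16 + T² - 8*T (f(T) = (T² + (2*(-4))*T) + 16 = (T² - 8*T) + 16 = 16 + T² - 8*T)
-3*f(n(-5, 3)) + 113 = -3*(16 + (-5*(-5))² - (-40)*(-5)) + 113 = -3*(16 + 25² - 8*25) + 113 = -3*(16 + 625 - 200) + 113 = -3*441 + 113 = -1323 + 113 = -1210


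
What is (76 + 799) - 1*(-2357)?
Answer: 3232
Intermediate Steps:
(76 + 799) - 1*(-2357) = 875 + 2357 = 3232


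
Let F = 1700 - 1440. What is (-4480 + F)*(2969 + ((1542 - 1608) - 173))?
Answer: -11520600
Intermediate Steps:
F = 260
(-4480 + F)*(2969 + ((1542 - 1608) - 173)) = (-4480 + 260)*(2969 + ((1542 - 1608) - 173)) = -4220*(2969 + (-66 - 173)) = -4220*(2969 - 239) = -4220*2730 = -11520600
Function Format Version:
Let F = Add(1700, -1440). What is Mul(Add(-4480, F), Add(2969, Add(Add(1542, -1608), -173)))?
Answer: -11520600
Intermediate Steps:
F = 260
Mul(Add(-4480, F), Add(2969, Add(Add(1542, -1608), -173))) = Mul(Add(-4480, 260), Add(2969, Add(Add(1542, -1608), -173))) = Mul(-4220, Add(2969, Add(-66, -173))) = Mul(-4220, Add(2969, -239)) = Mul(-4220, 2730) = -11520600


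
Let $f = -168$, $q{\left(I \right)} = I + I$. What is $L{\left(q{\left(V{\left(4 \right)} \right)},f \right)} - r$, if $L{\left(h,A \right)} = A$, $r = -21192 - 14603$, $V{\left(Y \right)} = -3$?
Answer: $35627$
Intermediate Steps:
$q{\left(I \right)} = 2 I$
$r = -35795$
$L{\left(q{\left(V{\left(4 \right)} \right)},f \right)} - r = -168 - -35795 = -168 + 35795 = 35627$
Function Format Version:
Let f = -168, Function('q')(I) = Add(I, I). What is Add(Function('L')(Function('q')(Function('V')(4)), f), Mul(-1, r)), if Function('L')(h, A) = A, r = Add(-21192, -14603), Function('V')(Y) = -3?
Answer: 35627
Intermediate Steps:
Function('q')(I) = Mul(2, I)
r = -35795
Add(Function('L')(Function('q')(Function('V')(4)), f), Mul(-1, r)) = Add(-168, Mul(-1, -35795)) = Add(-168, 35795) = 35627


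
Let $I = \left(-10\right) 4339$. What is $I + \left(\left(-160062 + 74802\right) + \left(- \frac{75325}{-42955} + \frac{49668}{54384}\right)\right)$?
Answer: $- \frac{455346206461}{3539492} \approx -1.2865 \cdot 10^{5}$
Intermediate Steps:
$I = -43390$
$I + \left(\left(-160062 + 74802\right) + \left(- \frac{75325}{-42955} + \frac{49668}{54384}\right)\right) = -43390 + \left(\left(-160062 + 74802\right) + \left(- \frac{75325}{-42955} + \frac{49668}{54384}\right)\right) = -43390 + \left(-85260 + \left(\left(-75325\right) \left(- \frac{1}{42955}\right) + 49668 \cdot \frac{1}{54384}\right)\right) = -43390 + \left(-85260 + \left(\frac{15065}{8591} + \frac{4139}{4532}\right)\right) = -43390 + \left(-85260 + \frac{9439339}{3539492}\right) = -43390 - \frac{301767648581}{3539492} = - \frac{455346206461}{3539492}$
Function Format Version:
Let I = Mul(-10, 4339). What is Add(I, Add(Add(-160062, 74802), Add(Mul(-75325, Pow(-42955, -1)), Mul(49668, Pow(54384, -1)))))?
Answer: Rational(-455346206461, 3539492) ≈ -1.2865e+5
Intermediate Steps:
I = -43390
Add(I, Add(Add(-160062, 74802), Add(Mul(-75325, Pow(-42955, -1)), Mul(49668, Pow(54384, -1))))) = Add(-43390, Add(Add(-160062, 74802), Add(Mul(-75325, Pow(-42955, -1)), Mul(49668, Pow(54384, -1))))) = Add(-43390, Add(-85260, Add(Mul(-75325, Rational(-1, 42955)), Mul(49668, Rational(1, 54384))))) = Add(-43390, Add(-85260, Add(Rational(15065, 8591), Rational(4139, 4532)))) = Add(-43390, Add(-85260, Rational(9439339, 3539492))) = Add(-43390, Rational(-301767648581, 3539492)) = Rational(-455346206461, 3539492)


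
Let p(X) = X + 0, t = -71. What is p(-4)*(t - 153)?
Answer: 896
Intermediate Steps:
p(X) = X
p(-4)*(t - 153) = -4*(-71 - 153) = -4*(-224) = 896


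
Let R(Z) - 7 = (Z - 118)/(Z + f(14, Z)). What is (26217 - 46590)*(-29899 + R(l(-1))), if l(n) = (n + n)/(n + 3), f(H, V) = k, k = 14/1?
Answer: 7919290695/13 ≈ 6.0918e+8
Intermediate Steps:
k = 14 (k = 14*1 = 14)
f(H, V) = 14
l(n) = 2*n/(3 + n) (l(n) = (2*n)/(3 + n) = 2*n/(3 + n))
R(Z) = 7 + (-118 + Z)/(14 + Z) (R(Z) = 7 + (Z - 118)/(Z + 14) = 7 + (-118 + Z)/(14 + Z))
(26217 - 46590)*(-29899 + R(l(-1))) = (26217 - 46590)*(-29899 + 4*(-5 + 2*(2*(-1)/(3 - 1)))/(14 + 2*(-1)/(3 - 1))) = -20373*(-29899 + 4*(-5 + 2*(2*(-1)/2))/(14 + 2*(-1)/2)) = -20373*(-29899 + 4*(-5 + 2*(2*(-1)*(½)))/(14 + 2*(-1)*(½))) = -20373*(-29899 + 4*(-5 + 2*(-1))/(14 - 1)) = -20373*(-29899 + 4*(-5 - 2)/13) = -20373*(-29899 + 4*(1/13)*(-7)) = -20373*(-29899 - 28/13) = -20373*(-388715/13) = 7919290695/13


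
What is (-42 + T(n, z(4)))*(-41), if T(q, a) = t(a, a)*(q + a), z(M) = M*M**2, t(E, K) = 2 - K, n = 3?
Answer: 172036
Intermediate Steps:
z(M) = M**3
T(q, a) = (2 - a)*(a + q) (T(q, a) = (2 - a)*(q + a) = (2 - a)*(a + q))
(-42 + T(n, z(4)))*(-41) = (-42 - (-2 + 4**3)*(4**3 + 3))*(-41) = (-42 - (-2 + 64)*(64 + 3))*(-41) = (-42 - 1*62*67)*(-41) = (-42 - 4154)*(-41) = -4196*(-41) = 172036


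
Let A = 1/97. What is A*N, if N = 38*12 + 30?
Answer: 486/97 ≈ 5.0103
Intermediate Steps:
N = 486 (N = 456 + 30 = 486)
A = 1/97 ≈ 0.010309
A*N = (1/97)*486 = 486/97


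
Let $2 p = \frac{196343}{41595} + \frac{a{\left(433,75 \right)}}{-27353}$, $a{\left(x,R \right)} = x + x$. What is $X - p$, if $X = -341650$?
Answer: $- \frac{777428566864309}{2275496070} \approx -3.4165 \cdot 10^{5}$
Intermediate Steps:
$a{\left(x,R \right)} = 2 x$
$p = \frac{5334548809}{2275496070}$ ($p = \frac{\frac{196343}{41595} + \frac{2 \cdot 433}{-27353}}{2} = \frac{196343 \cdot \frac{1}{41595} + 866 \left(- \frac{1}{27353}\right)}{2} = \frac{\frac{196343}{41595} - \frac{866}{27353}}{2} = \frac{1}{2} \cdot \frac{5334548809}{1137748035} = \frac{5334548809}{2275496070} \approx 2.3443$)
$X - p = -341650 - \frac{5334548809}{2275496070} = - \frac{777428566864309}{2275496070}$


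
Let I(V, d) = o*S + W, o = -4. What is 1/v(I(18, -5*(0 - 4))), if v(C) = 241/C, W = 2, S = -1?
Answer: 6/241 ≈ 0.024896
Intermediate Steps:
I(V, d) = 6 (I(V, d) = -4*(-1) + 2 = 4 + 2 = 6)
1/v(I(18, -5*(0 - 4))) = 1/(241/6) = 6/241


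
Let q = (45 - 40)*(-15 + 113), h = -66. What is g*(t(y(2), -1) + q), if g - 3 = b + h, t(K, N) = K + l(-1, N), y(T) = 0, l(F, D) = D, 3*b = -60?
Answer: -40587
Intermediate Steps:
b = -20 (b = (⅓)*(-60) = -20)
t(K, N) = K + N
g = -83 (g = 3 + (-20 - 66) = 3 - 86 = -83)
q = 490 (q = 5*98 = 490)
g*(t(y(2), -1) + q) = -83*((0 - 1) + 490) = -83*(-1 + 490) = -83*489 = -40587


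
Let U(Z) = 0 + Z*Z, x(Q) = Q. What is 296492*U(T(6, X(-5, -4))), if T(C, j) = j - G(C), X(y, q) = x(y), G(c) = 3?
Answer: 18975488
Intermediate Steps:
X(y, q) = y
T(C, j) = -3 + j (T(C, j) = j - 1*3 = j - 3 = -3 + j)
U(Z) = Z² (U(Z) = 0 + Z² = Z²)
296492*U(T(6, X(-5, -4))) = 296492*(-3 - 5)² = 296492*(-8)² = 296492*64 = 18975488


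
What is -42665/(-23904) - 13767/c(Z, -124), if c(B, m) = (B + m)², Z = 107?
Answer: -316756183/6908256 ≈ -45.852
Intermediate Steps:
-42665/(-23904) - 13767/c(Z, -124) = -42665/(-23904) - 13767/(107 - 124)² = -42665*(-1/23904) - 13767/((-17)²) = 42665/23904 - 13767/289 = -316756183/6908256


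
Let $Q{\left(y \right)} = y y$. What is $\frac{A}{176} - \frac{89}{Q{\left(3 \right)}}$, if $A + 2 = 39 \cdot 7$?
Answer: $- \frac{13225}{1584} \approx -8.3491$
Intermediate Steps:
$Q{\left(y \right)} = y^{2}$
$A = 271$ ($A = -2 + 39 \cdot 7 = -2 + 273 = 271$)
$\frac{A}{176} - \frac{89}{Q{\left(3 \right)}} = \frac{271}{176} - \frac{89}{3^{2}} = 271 \cdot \frac{1}{176} - \frac{89}{9} = \frac{271}{176} - \frac{89}{9} = - \frac{13225}{1584}$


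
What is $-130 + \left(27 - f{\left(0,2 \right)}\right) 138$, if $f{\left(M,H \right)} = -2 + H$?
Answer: $3596$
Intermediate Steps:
$-130 + \left(27 - f{\left(0,2 \right)}\right) 138 = -130 + \left(27 - \left(-2 + 2\right)\right) 138 = -130 + \left(27 - 0\right) 138 = -130 + \left(27 + 0\right) 138 = -130 + 27 \cdot 138 = -130 + 3726 = 3596$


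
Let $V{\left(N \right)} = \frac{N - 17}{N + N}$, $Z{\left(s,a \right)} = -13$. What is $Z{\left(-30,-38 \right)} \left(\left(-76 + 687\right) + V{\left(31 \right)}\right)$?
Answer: $- \frac{246324}{31} \approx -7945.9$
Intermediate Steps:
$V{\left(N \right)} = \frac{-17 + N}{2 N}$
$Z{\left(-30,-38 \right)} \left(\left(-76 + 687\right) + V{\left(31 \right)}\right) = - 13 \left(\left(-76 + 687\right) + \frac{-17 + 31}{2 \cdot 31}\right) = - 13 \left(611 + \frac{1}{2} \cdot \frac{1}{31} \cdot 14\right) = - 13 \left(611 + \frac{7}{31}\right) = \left(-13\right) \frac{18948}{31} = - \frac{246324}{31}$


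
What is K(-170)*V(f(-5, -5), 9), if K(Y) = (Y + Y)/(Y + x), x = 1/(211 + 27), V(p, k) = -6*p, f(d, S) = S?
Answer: 2427600/40459 ≈ 60.001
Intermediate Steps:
x = 1/238 ≈ 0.0042017
K(Y) = 2*Y/(1/238 + Y) (K(Y) = (Y + Y)/(Y + 1/238) = (2*Y)/(1/238 + Y) = 2*Y/(1/238 + Y))
K(-170)*V(f(-5, -5), 9) = (476*(-170)/(1 + 238*(-170)))*(-6*(-5)) = (476*(-170)/(1 - 40460))*30 = (476*(-170)/(-40459))*30 = (476*(-170)*(-1/40459))*30 = (80920/40459)*30 = 2427600/40459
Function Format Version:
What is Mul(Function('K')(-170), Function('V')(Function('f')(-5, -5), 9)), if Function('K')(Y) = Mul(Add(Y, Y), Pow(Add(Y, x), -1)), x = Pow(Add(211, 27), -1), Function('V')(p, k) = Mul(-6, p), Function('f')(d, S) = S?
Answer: Rational(2427600, 40459) ≈ 60.001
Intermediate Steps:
x = Rational(1, 238) (x = Pow(238, -1) = Rational(1, 238) ≈ 0.0042017)
Function('K')(Y) = Mul(2, Y, Pow(Add(Rational(1, 238), Y), -1)) (Function('K')(Y) = Mul(Add(Y, Y), Pow(Add(Y, Rational(1, 238)), -1)) = Mul(Mul(2, Y), Pow(Add(Rational(1, 238), Y), -1)) = Mul(2, Y, Pow(Add(Rational(1, 238), Y), -1)))
Mul(Function('K')(-170), Function('V')(Function('f')(-5, -5), 9)) = Mul(Mul(476, -170, Pow(Add(1, Mul(238, -170)), -1)), Mul(-6, -5)) = Mul(Mul(476, -170, Pow(Add(1, -40460), -1)), 30) = Mul(Mul(476, -170, Pow(-40459, -1)), 30) = Mul(Mul(476, -170, Rational(-1, 40459)), 30) = Mul(Rational(80920, 40459), 30) = Rational(2427600, 40459)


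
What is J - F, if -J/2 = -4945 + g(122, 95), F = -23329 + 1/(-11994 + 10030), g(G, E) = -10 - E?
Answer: 65654557/1964 ≈ 33429.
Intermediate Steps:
F = -45818157/1964 (F = -23329 + 1/(-1964) = -23329 - 1/1964 = -45818157/1964 ≈ -23329.)
J = 10100 (J = -2*(-4945 + (-10 - 1*95)) = -2*(-4945 + (-10 - 95)) = -2*(-4945 - 105) = -2*(-5050) = 10100)
J - F = 10100 - 1*(-45818157/1964) = 10100 + 45818157/1964 = 65654557/1964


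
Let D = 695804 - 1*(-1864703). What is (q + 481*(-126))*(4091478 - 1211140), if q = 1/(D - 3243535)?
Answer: -59616652610909761/341514 ≈ -1.7457e+11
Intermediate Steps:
D = 2560507 (D = 695804 + 1864703 = 2560507)
q = -1/683028 (q = 1/(2560507 - 3243535) = 1/(-683028) = -1/683028 ≈ -1.4641e-6)
(q + 481*(-126))*(4091478 - 1211140) = (-1/683028 + 481*(-126))*(4091478 - 1211140) = (-1/683028 - 60606)*2880338 = -41395594969/683028*2880338 = -59616652610909761/341514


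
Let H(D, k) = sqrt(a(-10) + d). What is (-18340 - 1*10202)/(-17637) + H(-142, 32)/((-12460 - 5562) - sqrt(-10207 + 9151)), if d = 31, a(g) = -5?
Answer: 9514/5879 - 9011*sqrt(26)/162396770 + 2*I*sqrt(429)/81198385 ≈ 1.618 + 5.1017e-7*I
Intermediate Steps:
H(D, k) = sqrt(26) (H(D, k) = sqrt(-5 + 31) = sqrt(26))
(-18340 - 1*10202)/(-17637) + H(-142, 32)/((-12460 - 5562) - sqrt(-10207 + 9151)) = (-18340 - 1*10202)/(-17637) + sqrt(26)/((-12460 - 5562) - sqrt(-10207 + 9151)) = (-18340 - 10202)*(-1/17637) + sqrt(26)/(-18022 - sqrt(-1056)) = -28542*(-1/17637) + sqrt(26)/(-18022 - 4*I*sqrt(66)) = 9514/5879 + sqrt(26)/(-18022 - 4*I*sqrt(66))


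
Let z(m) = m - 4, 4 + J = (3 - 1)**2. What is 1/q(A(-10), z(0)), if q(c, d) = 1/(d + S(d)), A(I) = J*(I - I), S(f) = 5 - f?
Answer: 5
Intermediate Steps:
J = 0 (J = -4 + (3 - 1)**2 = -4 + 2**2 = -4 + 4 = 0)
A(I) = 0 (A(I) = 0*(I - I) = 0*0 = 0)
z(m) = -4 + m
q(c, d) = 1/5 (q(c, d) = 1/(d + (5 - d)) = 1/5)
1/q(A(-10), z(0)) = 1/(1/5) = 5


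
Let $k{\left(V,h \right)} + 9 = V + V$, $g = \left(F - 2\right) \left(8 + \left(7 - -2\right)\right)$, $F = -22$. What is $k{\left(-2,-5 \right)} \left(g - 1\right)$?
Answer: $5317$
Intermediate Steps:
$g = -408$ ($g = \left(-22 - 2\right) \left(8 + \left(7 - -2\right)\right) = - 24 \left(8 + \left(7 + 2\right)\right) = - 24 \left(8 + 9\right) = \left(-24\right) 17 = -408$)
$k{\left(V,h \right)} = -9 + 2 V$ ($k{\left(V,h \right)} = -9 + \left(V + V\right) = -9 + 2 V$)
$k{\left(-2,-5 \right)} \left(g - 1\right) = \left(-9 + 2 \left(-2\right)\right) \left(-408 - 1\right) = \left(-9 - 4\right) \left(-409\right) = \left(-13\right) \left(-409\right) = 5317$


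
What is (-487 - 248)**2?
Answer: 540225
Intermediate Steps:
(-487 - 248)**2 = (-735)**2 = 540225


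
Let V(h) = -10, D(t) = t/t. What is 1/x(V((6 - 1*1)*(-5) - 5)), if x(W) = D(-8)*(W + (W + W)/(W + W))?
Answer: -⅑ ≈ -0.11111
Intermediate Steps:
D(t) = 1
x(W) = 1 + W (x(W) = 1*(W + (W + W)/(W + W)) = 1*(W + (2*W)/((2*W))) = 1*(W + (2*W)*(1/(2*W))) = 1*(W + 1) = 1*(1 + W) = 1 + W)
1/x(V((6 - 1*1)*(-5) - 5)) = 1/(1 - 10) = 1/(-9) = -⅑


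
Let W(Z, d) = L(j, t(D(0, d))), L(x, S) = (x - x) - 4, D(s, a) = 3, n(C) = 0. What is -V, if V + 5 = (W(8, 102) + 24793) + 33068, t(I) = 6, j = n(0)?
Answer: -57852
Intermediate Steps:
j = 0
L(x, S) = -4 (L(x, S) = 0 - 4 = -4)
W(Z, d) = -4
V = 57852 (V = -5 + ((-4 + 24793) + 33068) = -5 + (24789 + 33068) = -5 + 57857 = 57852)
-V = -1*57852 = -57852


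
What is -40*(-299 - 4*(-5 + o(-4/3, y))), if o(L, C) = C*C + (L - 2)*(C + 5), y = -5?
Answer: 15160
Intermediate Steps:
o(L, C) = C² + (-2 + L)*(5 + C)
-40*(-299 - 4*(-5 + o(-4/3, y))) = -40*(-299 - 4*(-5 + (-10 + (-5)² - 2*(-5) + 5*(-4/3) - (-20)/3))) = -40*(-299 - 4*(-5 + (-10 + 25 + 10 + 5*(-4*⅓) - (-20)/3))) = -40*(-299 - 4*(-5 + (-10 + 25 + 10 + 5*(-4/3) - 5*(-4/3)))) = -40*(-299 - 4*(-5 + (-10 + 25 + 10 - 20/3 + 20/3))) = -40*(-299 - 4*(-5 + 25)) = -40*(-299 - 4*20) = -40*(-299 - 80) = -40*(-379) = 15160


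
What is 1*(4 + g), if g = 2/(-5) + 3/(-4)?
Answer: 57/20 ≈ 2.8500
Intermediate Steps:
g = -23/20 (g = 2*(-⅕) + 3*(-¼) = -⅖ - ¾ = -23/20 ≈ -1.1500)
1*(4 + g) = 1*(4 - 23/20) = 1*(57/20) = 57/20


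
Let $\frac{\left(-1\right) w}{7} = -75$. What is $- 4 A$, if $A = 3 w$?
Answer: $-6300$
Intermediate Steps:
$w = 525$ ($w = \left(-7\right) \left(-75\right) = 525$)
$A = 1575$ ($A = 3 \cdot 525 = 1575$)
$- 4 A = \left(-4\right) 1575 = -6300$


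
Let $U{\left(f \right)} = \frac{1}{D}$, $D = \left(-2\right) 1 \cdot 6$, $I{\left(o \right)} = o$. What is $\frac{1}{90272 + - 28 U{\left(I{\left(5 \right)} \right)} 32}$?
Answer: $\frac{3}{271040} \approx 1.1068 \cdot 10^{-5}$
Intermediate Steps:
$D = -12$ ($D = \left(-2\right) 6 = -12$)
$U{\left(f \right)} = - \frac{1}{12}$ ($U{\left(f \right)} = \frac{1}{-12} = - \frac{1}{12}$)
$\frac{1}{90272 + - 28 U{\left(I{\left(5 \right)} \right)} 32} = \frac{1}{90272 + \left(-28\right) \left(- \frac{1}{12}\right) 32} = \frac{1}{90272 + \frac{7}{3} \cdot 32} = \frac{1}{90272 + \frac{224}{3}} = \frac{1}{\frac{271040}{3}} = \frac{3}{271040}$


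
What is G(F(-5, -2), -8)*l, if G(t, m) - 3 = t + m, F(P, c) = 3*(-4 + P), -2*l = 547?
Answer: 8752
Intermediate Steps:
l = -547/2 (l = -½*547 = -547/2 ≈ -273.50)
F(P, c) = -12 + 3*P
G(t, m) = 3 + m + t (G(t, m) = 3 + (t + m) = 3 + (m + t) = 3 + m + t)
G(F(-5, -2), -8)*l = (3 - 8 + (-12 + 3*(-5)))*(-547/2) = (3 - 8 + (-12 - 15))*(-547/2) = (3 - 8 - 27)*(-547/2) = -32*(-547/2) = 8752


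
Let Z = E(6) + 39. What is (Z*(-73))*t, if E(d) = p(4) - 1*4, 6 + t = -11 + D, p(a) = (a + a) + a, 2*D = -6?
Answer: 68620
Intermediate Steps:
D = -3 (D = (½)*(-6) = -3)
p(a) = 3*a (p(a) = 2*a + a = 3*a)
t = -20 (t = -6 + (-11 - 3) = -6 - 14 = -20)
E(d) = 8 (E(d) = 3*4 - 1*4 = 12 - 4 = 8)
Z = 47 (Z = 8 + 39 = 47)
(Z*(-73))*t = (47*(-73))*(-20) = -3431*(-20) = 68620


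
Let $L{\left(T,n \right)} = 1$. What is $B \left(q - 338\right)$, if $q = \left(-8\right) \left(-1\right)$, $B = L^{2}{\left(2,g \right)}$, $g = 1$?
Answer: $-330$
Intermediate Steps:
$B = 1$ ($B = 1^{2} = 1$)
$q = 8$
$B \left(q - 338\right) = 1 \left(8 - 338\right) = 1 \left(-330\right) = -330$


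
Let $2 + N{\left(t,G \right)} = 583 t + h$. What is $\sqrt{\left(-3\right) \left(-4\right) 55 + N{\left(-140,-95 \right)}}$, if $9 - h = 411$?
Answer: $2 i \sqrt{20341} \approx 285.24 i$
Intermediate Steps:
$h = -402$ ($h = 9 - 411 = -402$)
$N{\left(t,G \right)} = -404 + 583 t$ ($N{\left(t,G \right)} = -2 + \left(583 t - 402\right) = -2 + \left(-402 + 583 t\right) = -404 + 583 t$)
$\sqrt{\left(-3\right) \left(-4\right) 55 + N{\left(-140,-95 \right)}} = \sqrt{\left(-3\right) \left(-4\right) 55 + \left(-404 + 583 \left(-140\right)\right)} = \sqrt{12 \cdot 55 - 82024} = \sqrt{660 - 82024} = \sqrt{-81364} = 2 i \sqrt{20341}$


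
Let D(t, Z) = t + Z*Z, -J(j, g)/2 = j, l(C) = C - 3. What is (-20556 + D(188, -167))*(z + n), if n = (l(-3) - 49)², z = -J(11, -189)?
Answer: 22916487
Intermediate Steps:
l(C) = -3 + C
J(j, g) = -2*j
D(t, Z) = t + Z²
z = 22 (z = -(-2)*11 = -1*(-22) = 22)
n = 3025 (n = ((-3 - 3) - 49)² = (-6 - 49)² = (-55)² = 3025)
(-20556 + D(188, -167))*(z + n) = (-20556 + (188 + (-167)²))*(22 + 3025) = (-20556 + (188 + 27889))*3047 = (-20556 + 28077)*3047 = 7521*3047 = 22916487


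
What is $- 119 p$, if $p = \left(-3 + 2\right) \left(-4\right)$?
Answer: $-476$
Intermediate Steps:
$p = 4$ ($p = \left(-1\right) \left(-4\right) = 4$)
$- 119 p = \left(-119\right) 4 = -476$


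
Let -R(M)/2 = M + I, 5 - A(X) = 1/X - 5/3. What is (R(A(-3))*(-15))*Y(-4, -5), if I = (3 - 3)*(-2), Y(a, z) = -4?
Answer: -840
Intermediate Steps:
A(X) = 20/3 - 1/X (A(X) = 5 - (1/X - 5/3) = 5 - (-5/3 + 1/X) = 5 + (5/3 - 1/X) = 20/3 - 1/X)
I = 0 (I = 0*(-2) = 0)
R(M) = -2*M (R(M) = -2*(M + 0) = -2*M)
(R(A(-3))*(-15))*Y(-4, -5) = (-2*(20/3 - 1/(-3))*(-15))*(-4) = (-2*(20/3 - 1*(-1/3))*(-15))*(-4) = (-2*(20/3 + 1/3)*(-15))*(-4) = (-2*7*(-15))*(-4) = -14*(-15)*(-4) = 210*(-4) = -840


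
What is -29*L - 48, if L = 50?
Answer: -1498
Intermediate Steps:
-29*L - 48 = -29*50 - 48 = -1450 - 48 = -1498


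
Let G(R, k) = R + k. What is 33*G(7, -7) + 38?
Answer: 38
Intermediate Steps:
33*G(7, -7) + 38 = 33*(7 - 7) + 38 = 33*0 + 38 = 0 + 38 = 38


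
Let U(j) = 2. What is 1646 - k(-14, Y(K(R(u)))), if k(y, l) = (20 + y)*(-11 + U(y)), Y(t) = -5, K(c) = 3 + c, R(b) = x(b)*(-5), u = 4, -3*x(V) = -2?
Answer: 1700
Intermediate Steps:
x(V) = ⅔ (x(V) = -⅓*(-2) = ⅔)
R(b) = -10/3 (R(b) = (⅔)*(-5) = -10/3)
k(y, l) = -180 - 9*y (k(y, l) = (20 + y)*(-11 + 2) = (20 + y)*(-9) = -180 - 9*y)
1646 - k(-14, Y(K(R(u)))) = 1646 - (-180 - 9*(-14)) = 1646 - (-180 + 126) = 1646 - 1*(-54) = 1646 + 54 = 1700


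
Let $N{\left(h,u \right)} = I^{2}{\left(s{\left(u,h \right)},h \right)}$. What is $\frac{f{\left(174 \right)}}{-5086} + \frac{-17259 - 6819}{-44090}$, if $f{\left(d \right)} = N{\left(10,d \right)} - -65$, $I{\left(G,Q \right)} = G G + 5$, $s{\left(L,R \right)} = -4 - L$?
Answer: $- \frac{11068684368508}{56060435} \approx -1.9744 \cdot 10^{5}$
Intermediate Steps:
$I{\left(G,Q \right)} = 5 + G^{2}$ ($I{\left(G,Q \right)} = G^{2} + 5 = 5 + G^{2}$)
$N{\left(h,u \right)} = \left(5 + \left(-4 - u\right)^{2}\right)^{2}$
$f{\left(d \right)} = 65 + \left(5 + \left(4 + d\right)^{2}\right)^{2}$ ($f{\left(d \right)} = \left(5 + \left(4 + d\right)^{2}\right)^{2} - -65 = \left(5 + \left(4 + d\right)^{2}\right)^{2} + 65 = 65 + \left(5 + \left(4 + d\right)^{2}\right)^{2}$)
$\frac{f{\left(174 \right)}}{-5086} + \frac{-17259 - 6819}{-44090} = \frac{65 + \left(5 + \left(4 + 174\right)^{2}\right)^{2}}{-5086} + \frac{-17259 - 6819}{-44090} = \left(65 + \left(5 + 178^{2}\right)^{2}\right) \left(- \frac{1}{5086}\right) + \left(-17259 - 6819\right) \left(- \frac{1}{44090}\right) = \left(65 + \left(5 + 31684\right)^{2}\right) \left(- \frac{1}{5086}\right) - - \frac{12039}{22045} = \left(65 + 31689^{2}\right) \left(- \frac{1}{5086}\right) + \frac{12039}{22045} = \left(65 + 1004192721\right) \left(- \frac{1}{5086}\right) + \frac{12039}{22045} = 1004192786 \left(- \frac{1}{5086}\right) + \frac{12039}{22045} = - \frac{502096393}{2543} + \frac{12039}{22045} = - \frac{11068684368508}{56060435}$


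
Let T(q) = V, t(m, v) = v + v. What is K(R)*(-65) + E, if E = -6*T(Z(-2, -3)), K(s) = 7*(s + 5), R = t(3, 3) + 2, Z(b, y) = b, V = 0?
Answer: -5915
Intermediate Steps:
t(m, v) = 2*v
T(q) = 0
R = 8 (R = 2*3 + 2 = 6 + 2 = 8)
K(s) = 35 + 7*s (K(s) = 7*(5 + s) = 35 + 7*s)
E = 0 (E = -6*0 = 0)
K(R)*(-65) + E = (35 + 7*8)*(-65) + 0 = (35 + 56)*(-65) + 0 = 91*(-65) + 0 = -5915 + 0 = -5915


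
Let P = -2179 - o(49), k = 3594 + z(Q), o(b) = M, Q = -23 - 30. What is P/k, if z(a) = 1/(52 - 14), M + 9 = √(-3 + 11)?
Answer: -82460/136573 - 76*√2/136573 ≈ -0.60457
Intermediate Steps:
M = -9 + 2*√2 (M = -9 + √(-3 + 11) = -9 + √8 = -9 + 2*√2 ≈ -6.1716)
Q = -53
o(b) = -9 + 2*√2
z(a) = 1/38
k = 136573/38 (k = 3594 + 1/38 = 136573/38 ≈ 3594.0)
P = -2170 - 2*√2 (P = -2179 - (-9 + 2*√2) = -2179 + (9 - 2*√2) = -2170 - 2*√2 ≈ -2172.8)
P/k = (-2170 - 2*√2)/(136573/38) = (-2170 - 2*√2)*(38/136573) = -82460/136573 - 76*√2/136573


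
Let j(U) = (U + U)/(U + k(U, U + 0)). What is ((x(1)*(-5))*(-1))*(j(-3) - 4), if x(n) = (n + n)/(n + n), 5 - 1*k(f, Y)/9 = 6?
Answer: -35/2 ≈ -17.500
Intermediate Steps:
k(f, Y) = -9 (k(f, Y) = 45 - 9*6 = 45 - 54 = -9)
x(n) = 1 (x(n) = (2*n)/((2*n)) = (2*n)*(1/(2*n)) = 1)
j(U) = 2*U/(-9 + U) (j(U) = (U + U)/(U - 9) = (2*U)/(-9 + U) = 2*U/(-9 + U))
((x(1)*(-5))*(-1))*(j(-3) - 4) = ((1*(-5))*(-1))*(2*(-3)/(-9 - 3) - 4) = (-5*(-1))*(2*(-3)/(-12) - 4) = 5*(2*(-3)*(-1/12) - 4) = 5*(½ - 4) = 5*(-7/2) = -35/2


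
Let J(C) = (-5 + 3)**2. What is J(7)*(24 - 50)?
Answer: -104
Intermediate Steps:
J(C) = 4 (J(C) = (-2)**2 = 4)
J(7)*(24 - 50) = 4*(24 - 50) = 4*(-26) = -104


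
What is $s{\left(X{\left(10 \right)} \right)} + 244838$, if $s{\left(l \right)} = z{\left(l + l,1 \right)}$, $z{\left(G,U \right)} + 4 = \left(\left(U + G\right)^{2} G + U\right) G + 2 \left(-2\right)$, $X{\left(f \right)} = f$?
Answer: $421250$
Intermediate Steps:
$z{\left(G,U \right)} = -8 + G \left(U + G \left(G + U\right)^{2}\right)$ ($z{\left(G,U \right)} = -4 + \left(\left(\left(U + G\right)^{2} G + U\right) G + 2 \left(-2\right)\right) = -4 + \left(\left(\left(G + U\right)^{2} G + U\right) G - 4\right) = -4 + \left(\left(G \left(G + U\right)^{2} + U\right) G - 4\right) = -4 + \left(\left(U + G \left(G + U\right)^{2}\right) G - 4\right) = -4 + \left(G \left(U + G \left(G + U\right)^{2}\right) - 4\right) = -4 + \left(-4 + G \left(U + G \left(G + U\right)^{2}\right)\right) = -8 + G \left(U + G \left(G + U\right)^{2}\right)$)
$s{\left(l \right)} = -8 + 2 l + 4 l^{2} \left(1 + 2 l\right)^{2}$ ($s{\left(l \right)} = -8 + \left(l + l\right) 1 + \left(l + l\right)^{2} \left(\left(l + l\right) + 1\right)^{2} = -8 + 2 l 1 + \left(2 l\right)^{2} \left(2 l + 1\right)^{2} = -8 + 2 l + 4 l^{2} \left(1 + 2 l\right)^{2}$)
$s{\left(X{\left(10 \right)} \right)} + 244838 = \left(-8 + 2 \cdot 10 + 4 \cdot 10^{2} \left(1 + 2 \cdot 10\right)^{2}\right) + 244838 = \left(-8 + 20 + 4 \cdot 100 \left(1 + 20\right)^{2}\right) + 244838 = \left(-8 + 20 + 4 \cdot 100 \cdot 21^{2}\right) + 244838 = \left(-8 + 20 + 4 \cdot 100 \cdot 441\right) + 244838 = \left(-8 + 20 + 176400\right) + 244838 = 176412 + 244838 = 421250$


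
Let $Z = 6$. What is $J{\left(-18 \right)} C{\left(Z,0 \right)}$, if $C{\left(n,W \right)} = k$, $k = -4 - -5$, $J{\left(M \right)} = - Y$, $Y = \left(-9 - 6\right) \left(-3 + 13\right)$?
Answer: $150$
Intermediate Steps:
$Y = -150$ ($Y = \left(-15\right) 10 = -150$)
$J{\left(M \right)} = 150$ ($J{\left(M \right)} = \left(-1\right) \left(-150\right) = 150$)
$k = 1$ ($k = -4 + 5 = 1$)
$C{\left(n,W \right)} = 1$
$J{\left(-18 \right)} C{\left(Z,0 \right)} = 150 \cdot 1 = 150$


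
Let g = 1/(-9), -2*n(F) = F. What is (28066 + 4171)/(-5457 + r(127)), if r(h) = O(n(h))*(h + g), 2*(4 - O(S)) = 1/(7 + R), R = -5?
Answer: -193422/29887 ≈ -6.4718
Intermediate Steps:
n(F) = -F/2
O(S) = 15/4 (O(S) = 4 - 1/(2*(7 - 5)) = 4 - ½/2 = 4 - ½*½ = 4 - ¼ = 15/4)
g = -⅑ ≈ -0.11111
r(h) = -5/12 + 15*h/4 (r(h) = 15*(h - ⅑)/4 = 15*(-⅑ + h)/4 = -5/12 + 15*h/4)
(28066 + 4171)/(-5457 + r(127)) = (28066 + 4171)/(-5457 + (-5/12 + (15/4)*127)) = 32237/(-5457 + (-5/12 + 1905/4)) = 32237/(-5457 + 2855/6) = 32237/(-29887/6) = 32237*(-6/29887) = -193422/29887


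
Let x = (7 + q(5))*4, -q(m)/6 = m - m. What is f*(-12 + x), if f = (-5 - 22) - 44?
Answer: -1136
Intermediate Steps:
q(m) = 0 (q(m) = -6*(m - m) = -6*0 = 0)
x = 28 (x = (7 + 0)*4 = 7*4 = 28)
f = -71 (f = -27 - 44 = -71)
f*(-12 + x) = -71*(-12 + 28) = -71*16 = -1136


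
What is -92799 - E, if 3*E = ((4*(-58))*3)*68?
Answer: -77023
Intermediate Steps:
E = -15776 (E = (((4*(-58))*3)*68)/3 = (-232*3*68)/3 = (-696*68)/3 = (1/3)*(-47328) = -15776)
-92799 - E = -92799 - 1*(-15776) = -92799 + 15776 = -77023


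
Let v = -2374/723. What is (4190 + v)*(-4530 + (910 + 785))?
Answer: -2860511220/241 ≈ -1.1869e+7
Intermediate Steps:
v = -2374/723 (v = -2374*1/723 = -2374/723 ≈ -3.2835)
(4190 + v)*(-4530 + (910 + 785)) = (4190 - 2374/723)*(-4530 + (910 + 785)) = 3026996*(-4530 + 1695)/723 = (3026996/723)*(-2835) = -2860511220/241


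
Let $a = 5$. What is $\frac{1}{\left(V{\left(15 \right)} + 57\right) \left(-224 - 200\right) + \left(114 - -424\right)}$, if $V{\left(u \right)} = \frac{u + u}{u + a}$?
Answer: $- \frac{1}{24266} \approx -4.121 \cdot 10^{-5}$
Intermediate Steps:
$V{\left(u \right)} = \frac{2 u}{5 + u}$ ($V{\left(u \right)} = \frac{u + u}{u + 5} = \frac{2 u}{5 + u}$)
$\frac{1}{\left(V{\left(15 \right)} + 57\right) \left(-224 - 200\right) + \left(114 - -424\right)} = \frac{1}{\left(2 \cdot 15 \frac{1}{5 + 15} + 57\right) \left(-224 - 200\right) + \left(114 - -424\right)} = \frac{1}{\left(2 \cdot 15 \cdot \frac{1}{20} + 57\right) \left(-424\right) + \left(114 + 424\right)} = \frac{1}{\left(2 \cdot 15 \cdot \frac{1}{20} + 57\right) \left(-424\right) + 538} = \frac{1}{\left(\frac{3}{2} + 57\right) \left(-424\right) + 538} = \frac{1}{\frac{117}{2} \left(-424\right) + 538} = \frac{1}{-24804 + 538} = \frac{1}{-24266} = - \frac{1}{24266}$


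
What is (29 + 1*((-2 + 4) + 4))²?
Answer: 1225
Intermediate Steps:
(29 + 1*((-2 + 4) + 4))² = (29 + 1*(2 + 4))² = (29 + 1*6)² = (29 + 6)² = 35² = 1225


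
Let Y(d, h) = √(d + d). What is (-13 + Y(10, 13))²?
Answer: 189 - 52*√5 ≈ 72.724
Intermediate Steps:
Y(d, h) = √2*√d (Y(d, h) = √(2*d) = √2*√d)
(-13 + Y(10, 13))² = (-13 + √2*√10)² = (-13 + 2*√5)²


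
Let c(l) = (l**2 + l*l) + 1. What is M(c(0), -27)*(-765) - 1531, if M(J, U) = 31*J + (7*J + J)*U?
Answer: 139994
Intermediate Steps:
c(l) = 1 + 2*l**2 (c(l) = (l**2 + l**2) + 1 = 2*l**2 + 1 = 1 + 2*l**2)
M(J, U) = 31*J + 8*J*U (M(J, U) = 31*J + (8*J)*U = 31*J + 8*J*U)
M(c(0), -27)*(-765) - 1531 = ((1 + 2*0**2)*(31 + 8*(-27)))*(-765) - 1531 = ((1 + 2*0)*(31 - 216))*(-765) - 1531 = ((1 + 0)*(-185))*(-765) - 1531 = (1*(-185))*(-765) - 1531 = -185*(-765) - 1531 = 141525 - 1531 = 139994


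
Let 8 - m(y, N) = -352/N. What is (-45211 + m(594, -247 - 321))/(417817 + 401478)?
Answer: -3209457/58169945 ≈ -0.055174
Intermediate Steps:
m(y, N) = 8 + 352/N (m(y, N) = 8 - (-352)/N = 8 + 352/N)
(-45211 + m(594, -247 - 321))/(417817 + 401478) = (-45211 + (8 + 352/(-247 - 321)))/(417817 + 401478) = (-45211 + (8 + 352/(-568)))/819295 = (-45211 + (8 + 352*(-1/568)))*(1/819295) = (-45211 + (8 - 44/71))*(1/819295) = (-45211 + 524/71)*(1/819295) = -3209457/71*1/819295 = -3209457/58169945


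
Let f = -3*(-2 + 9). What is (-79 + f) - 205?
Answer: -305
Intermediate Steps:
f = -21 (f = -3*7 = -21)
(-79 + f) - 205 = (-79 - 21) - 205 = -100 - 205 = -305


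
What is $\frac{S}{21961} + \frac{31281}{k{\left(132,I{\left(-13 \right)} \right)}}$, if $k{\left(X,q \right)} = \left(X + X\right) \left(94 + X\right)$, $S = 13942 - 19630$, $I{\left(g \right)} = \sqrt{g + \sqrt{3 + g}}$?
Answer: $\frac{115864403}{436760368} \approx 0.26528$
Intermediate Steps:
$S = -5688$
$k{\left(X,q \right)} = 2 X \left(94 + X\right)$
$\frac{S}{21961} + \frac{31281}{k{\left(132,I{\left(-13 \right)} \right)}} = - \frac{5688}{21961} + \frac{31281}{2 \cdot 132 \left(94 + 132\right)} = \left(-5688\right) \frac{1}{21961} + \frac{31281}{2 \cdot 132 \cdot 226} = - \frac{5688}{21961} + \frac{31281}{59664} = - \frac{5688}{21961} + 31281 \cdot \frac{1}{59664} = - \frac{5688}{21961} + \frac{10427}{19888} = \frac{115864403}{436760368}$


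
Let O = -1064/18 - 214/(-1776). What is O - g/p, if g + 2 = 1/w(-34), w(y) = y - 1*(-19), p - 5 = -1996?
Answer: -1564465733/26520120 ≈ -58.992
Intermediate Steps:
p = -1991 (p = 5 - 1996 = -1991)
w(y) = 19 + y (w(y) = y + 19 = 19 + y)
O = -157151/2664 (O = -1064*1/18 - 214*(-1/1776) = -532/9 + 107/888 = -157151/2664 ≈ -58.991)
g = -31/15 (g = -2 + 1/(19 - 34) = -2 + 1/(-15) = -2 - 1/15 = -31/15 ≈ -2.0667)
O - g/p = -157151/2664 - (-31)/(15*(-1991)) = -157151/2664 - (-31)*(-1)/(15*1991) = -157151/2664 - 1*31/29865 = -157151/2664 - 31/29865 = -1564465733/26520120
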